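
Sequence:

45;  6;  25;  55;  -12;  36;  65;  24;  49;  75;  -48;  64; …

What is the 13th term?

Split by position mod 3 into 3 tracks.
Stream A = 45, 55, 65, 75: linear: a_n = 35 + 10·n.
Stream B = 6, -12, 24, -48: a geometric progression (common ratio -2).
Stream C = 25, 36, 49, 64: the squares 5², 6², 7², ….
Term 13 comes from stream A (its 5th entry): 85.

85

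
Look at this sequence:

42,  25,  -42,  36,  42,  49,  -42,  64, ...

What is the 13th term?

Split by position mod 2 into 2 tracks.
Track A: 42, -42, 42, -42 — the oscillation 42·(−1)^(n+1).
Track B: 25, 36, 49, 64 — perfect squares starting at 5².
Position 13 → track A, term 7 = 42.

42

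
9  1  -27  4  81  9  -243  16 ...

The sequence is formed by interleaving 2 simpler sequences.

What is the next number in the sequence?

Positions 1, 3, 5, … form one subsequence and positions 2, 4, 6, … form another.
Track A: 9, -27, 81, -243. A geometric progression (common ratio -3).
Track B: 1, 4, 9, 16. Perfect squares starting at 1².
The 9th slot belongs to track A; its 5th term is 729.

729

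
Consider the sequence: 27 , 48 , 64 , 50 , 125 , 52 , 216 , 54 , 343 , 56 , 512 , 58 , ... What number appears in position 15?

1000

Split by position mod 2 into 2 tracks.
Stream A: 27, 64, 125, 216, 343, 512. The cubes 3³, 4³, 5³, ….
Stream B: 48, 50, 52, 54, 56, 58. Adding 2 each time.
Term 15 comes from stream A (its 8th entry): 1000.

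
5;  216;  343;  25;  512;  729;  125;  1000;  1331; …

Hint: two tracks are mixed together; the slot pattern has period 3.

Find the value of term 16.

Positions follow the repeating pattern ABB; grouping by letter gives 2 tracks.
Stream A: 5, 25, 125. Successive powers of 5.
Stream B: 216, 343, 512, 729, 1000, 1331. Perfect cubes starting at 6³.
The 16th slot belongs to stream A; its 6th term is 15625.

15625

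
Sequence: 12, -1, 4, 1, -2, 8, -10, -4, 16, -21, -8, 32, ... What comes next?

Split by position mod 3 into 3 tracks.
Stream A: 12, 1, -10, -21 — arithmetic with common difference −11.
Stream B: -1, -2, -4, -8 — geometric with ratio 2.
Stream C: 4, 8, 16, 32 — successive powers of 2.
Position 13 → stream A, term 5 = -32.

-32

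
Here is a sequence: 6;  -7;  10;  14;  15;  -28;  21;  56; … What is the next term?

28

Odd-indexed and even-indexed terms follow separate rules.
Track A: 6, 10, 15, 21. Triangular numbers starting at T_3.
Track B: -7, 14, -28, 56. Geometric with ratio -2.
The 9th slot belongs to track A; its 5th term is 28.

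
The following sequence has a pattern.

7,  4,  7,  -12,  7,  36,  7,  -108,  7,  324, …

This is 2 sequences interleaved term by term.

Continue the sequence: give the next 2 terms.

7, -972

Split by position mod 2 into 2 tracks.
Track A = 7, 7, 7, 7, 7: the constant sequence 7.
Track B = 4, -12, 36, -108, 324: multiplying by -3 each time.
The 11th slot belongs to track A; its 6th term is 7.
The 12th slot belongs to track B; its 6th term is -972.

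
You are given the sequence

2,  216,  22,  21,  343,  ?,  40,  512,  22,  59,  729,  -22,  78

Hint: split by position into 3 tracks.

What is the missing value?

Taking every 3rd term gives 3 separate tracks.
Track A = 2, 21, 40, 59, 78: linear: a_n = -17 + 19·n.
Track B = 216, 343, 512, 729: consecutive cubes n³ from n = 6.
Track C = 22, ?, 22, -22: alternating ±22.
So the missing entry in track C is -22.

-22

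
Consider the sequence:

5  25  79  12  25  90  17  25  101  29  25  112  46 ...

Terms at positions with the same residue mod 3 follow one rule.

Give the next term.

Read the sequence 3 terms at a time; column i is its own pattern.
Track A is 5, 12, 17, 29, 46, which is Fibonacci-style (each term is the sum of the two before it).
Track B is 25, 25, 25, 25, which is the constant sequence 25.
Track C is 79, 90, 101, 112, which is arithmetic, step +11.
Term 14 comes from track B (its 5th entry): 25.

25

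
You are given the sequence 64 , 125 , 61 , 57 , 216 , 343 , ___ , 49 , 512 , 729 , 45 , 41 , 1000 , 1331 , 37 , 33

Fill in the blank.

53

Reading positions in blocks of 4 reveals the pattern AABB — 2 tracks woven together.
Stream A: 64, 125, 216, 343, 512, 729, 1000, 1331 — consecutive cubes n³ from n = 4.
Stream B: 61, 57, ?, 49, 45, 41, 37, 33 — arithmetic, step −4.
Stream B's pattern makes the blank 53.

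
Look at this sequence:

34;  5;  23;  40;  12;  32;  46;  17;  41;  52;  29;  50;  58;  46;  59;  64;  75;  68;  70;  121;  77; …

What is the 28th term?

88

The terms cycle through 3 interleaved subsequences.
Stream A: 34, 40, 46, 52, 58, 64, 70 — arithmetic, step +6.
Stream B: 5, 12, 17, 29, 46, 75, 121 — a Fibonacci-like recurrence a_n = a_{n-1} + a_{n-2}.
Stream C: 23, 32, 41, 50, 59, 68, 77 — arithmetic, step +9.
Term 28 comes from stream A (its 10th entry): 88.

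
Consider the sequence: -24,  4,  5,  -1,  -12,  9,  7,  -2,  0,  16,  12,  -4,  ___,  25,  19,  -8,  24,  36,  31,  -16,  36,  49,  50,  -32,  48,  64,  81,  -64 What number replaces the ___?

Taking every 4th term gives 4 separate tracks.
Track A: -24, -12, 0, ?, 24, 36, 48. Arithmetic, step +12.
Track B: 4, 9, 16, 25, 36, 49, 64. Consecutive squares n² from n = 2.
Track C: 5, 7, 12, 19, 31, 50, 81. Fibonacci-style (each term is the sum of the two before it).
Track D: -1, -2, -4, -8, -16, -32, -64. Multiplying by 2 each time.
Filling track A at index 4 by its rule yields 12.

12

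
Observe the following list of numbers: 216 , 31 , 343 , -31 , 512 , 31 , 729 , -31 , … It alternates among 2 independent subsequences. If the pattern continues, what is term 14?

Odd-indexed and even-indexed terms follow separate rules.
Track A = 216, 343, 512, 729: the cubes 6³, 7³, 8³, ….
Track B = 31, -31, 31, -31: alternating ±31.
The 14th slot belongs to track B; its 7th term is 31.

31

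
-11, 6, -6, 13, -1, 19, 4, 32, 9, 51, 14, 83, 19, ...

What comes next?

Odd-indexed and even-indexed terms follow separate rules.
Subsequence A: -11, -6, -1, 4, 9, 14, 19. Arithmetic with common difference +5.
Subsequence B: 6, 13, 19, 32, 51, 83. A Fibonacci-like recurrence a_n = a_{n-1} + a_{n-2}.
The 14th slot belongs to subsequence B; its 7th term is 134.

134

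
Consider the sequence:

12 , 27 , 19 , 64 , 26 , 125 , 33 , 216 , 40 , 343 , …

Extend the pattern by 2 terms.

47, 512

Split by position mod 2 into 2 tracks.
Track A: 12, 19, 26, 33, 40 (linear: a_n = 5 + 7·n).
Track B: 27, 64, 125, 216, 343 (perfect cubes starting at 3³).
The 11th slot belongs to track A; its 6th term is 47.
The 12th slot belongs to track B; its 6th term is 512.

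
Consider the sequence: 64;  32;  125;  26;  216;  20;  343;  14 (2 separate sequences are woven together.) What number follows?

512

Taking every 2nd term gives 2 separate tracks.
Stream A: 64, 125, 216, 343 (the cubes 4³, 5³, 6³, …).
Stream B: 32, 26, 20, 14 (arithmetic, step −6).
Position 9 falls in stream A as its term 5, giving 512.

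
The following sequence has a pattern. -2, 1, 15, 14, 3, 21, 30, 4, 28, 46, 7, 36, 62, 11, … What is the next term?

Read the sequence 3 terms at a time; column i is its own pattern.
Stream A: -2, 14, 30, 46, 62. Arithmetic with common difference +16.
Stream B: 1, 3, 4, 7, 11. Each term equals the sum of the previous two.
Stream C: 15, 21, 28, 36. Triangular numbers starting at T_5.
Position 15 falls in stream C as its term 5, giving 45.

45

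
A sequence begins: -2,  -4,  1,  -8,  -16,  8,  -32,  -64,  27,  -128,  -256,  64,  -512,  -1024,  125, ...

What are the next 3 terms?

The slot pattern repeats as AAB (period 3), so there are 2 interleaved tracks.
Track A = -2, -4, -8, -16, -32, -64, -128, -256, -512, -1024: geometric, ×2 each step.
Track B = 1, 8, 27, 64, 125: the cubes 1³, 2³, 3³, ….
Term 16 comes from track A (its 11th entry): -2048.
Position 17 → track A, term 12 = -4096.
Term 18 comes from track B (its 6th entry): 216.

-2048, -4096, 216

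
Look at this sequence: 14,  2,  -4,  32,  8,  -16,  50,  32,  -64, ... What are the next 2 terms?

68, 128

The slot pattern repeats as ABB (period 3), so there are 2 interleaved tracks.
Subsequence A: 14, 32, 50. Adding 18 each time.
Subsequence B: 2, -4, 8, -16, 32, -64. Geometric, ×-2 each step.
Position 10 falls in subsequence A as its term 4, giving 68.
Position 11 → subsequence B, term 7 = 128.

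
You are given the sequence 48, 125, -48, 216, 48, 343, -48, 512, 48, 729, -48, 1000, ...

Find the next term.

48

Taking every 2nd term gives 2 separate tracks.
Stream A: 48, -48, 48, -48, 48, -48 (oscillating between 48 and -48).
Stream B: 125, 216, 343, 512, 729, 1000 (the cubes 5³, 6³, 7³, …).
Position 13 → stream A, term 7 = 48.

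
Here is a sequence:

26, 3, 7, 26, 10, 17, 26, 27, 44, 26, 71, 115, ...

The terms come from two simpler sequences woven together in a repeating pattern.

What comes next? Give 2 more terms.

26, 186

Positions follow the repeating pattern ABB; grouping by letter gives 2 tracks.
Track A is 26, 26, 26, 26, which is the constant sequence 26.
Track B is 3, 7, 10, 17, 27, 44, 71, 115, which is Fibonacci-style (each term is the sum of the two before it).
Term 13 comes from track A (its 5th entry): 26.
The 14th slot belongs to track B; its 9th term is 186.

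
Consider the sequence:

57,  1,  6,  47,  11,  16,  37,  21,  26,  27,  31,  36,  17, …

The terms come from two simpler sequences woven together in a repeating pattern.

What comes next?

Reading positions in blocks of 3 reveals the pattern ABB — 2 tracks woven together.
Subsequence A is 57, 47, 37, 27, 17, which is subtracting 10 each time.
Subsequence B is 1, 6, 11, 16, 21, 26, 31, 36, which is adding 5 each time.
The 14th slot belongs to subsequence B; its 9th term is 41.

41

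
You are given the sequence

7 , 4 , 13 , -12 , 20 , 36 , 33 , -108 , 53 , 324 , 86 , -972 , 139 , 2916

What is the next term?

The terms cycle through 2 interleaved subsequences.
Track A is 7, 13, 20, 33, 53, 86, 139, which is Fibonacci-style (each term is the sum of the two before it).
Track B is 4, -12, 36, -108, 324, -972, 2916, which is geometric with ratio -3.
Position 15 → track A, term 8 = 225.

225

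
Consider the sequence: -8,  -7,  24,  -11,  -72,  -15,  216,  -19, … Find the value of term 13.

Odd-indexed and even-indexed terms follow separate rules.
Track A: -8, 24, -72, 216 (a geometric progression (common ratio -3)).
Track B: -7, -11, -15, -19 (arithmetic, step −4).
Position 13 falls in track A as its term 7, giving -5832.

-5832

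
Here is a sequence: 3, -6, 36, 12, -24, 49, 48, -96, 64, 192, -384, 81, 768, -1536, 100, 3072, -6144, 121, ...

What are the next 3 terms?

Positions follow the repeating pattern AAB; grouping by letter gives 2 tracks.
Track A: 3, -6, 12, -24, 48, -96, 192, -384, 768, -1536, 3072, -6144. Multiplying by -2 each time.
Track B: 36, 49, 64, 81, 100, 121. The squares 6², 7², 8², ….
Position 19 → track A, term 13 = 12288.
Term 20 comes from track A (its 14th entry): -24576.
Position 21 → track B, term 7 = 144.

12288, -24576, 144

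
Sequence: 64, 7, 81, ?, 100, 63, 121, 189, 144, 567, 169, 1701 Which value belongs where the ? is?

Split by position mod 2 into 2 tracks.
Stream A: 64, 81, 100, 121, 144, 169 — the squares 8², 9², 10², ….
Stream B: 7, ?, 63, 189, 567, 1701 — geometric with ratio 3.
So the missing entry in stream B is 21.

21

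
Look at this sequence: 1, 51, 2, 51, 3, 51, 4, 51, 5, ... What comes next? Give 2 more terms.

Odd-indexed and even-indexed terms follow separate rules.
Subsequence A is 1, 2, 3, 4, 5, which is adding 1 each time.
Subsequence B is 51, 51, 51, 51, which is always 51.
Term 10 comes from subsequence B (its 5th entry): 51.
Position 11 falls in subsequence A as its term 6, giving 6.

51, 6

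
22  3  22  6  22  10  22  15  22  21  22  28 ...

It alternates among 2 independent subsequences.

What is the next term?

Positions 1, 3, 5, … form one subsequence and positions 2, 4, 6, … form another.
Stream A: 22, 22, 22, 22, 22, 22. Always 22.
Stream B: 3, 6, 10, 15, 21, 28. Triangular numbers starting at T_2.
Term 13 comes from stream A (its 7th entry): 22.

22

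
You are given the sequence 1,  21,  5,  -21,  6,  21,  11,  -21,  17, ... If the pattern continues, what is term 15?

The terms cycle through 2 interleaved subsequences.
Track A: 1, 5, 6, 11, 17 — a Fibonacci-like recurrence a_n = a_{n-1} + a_{n-2}.
Track B: 21, -21, 21, -21 — the oscillation 21·(−1)^(n+1).
The 15th slot belongs to track A; its 8th term is 73.

73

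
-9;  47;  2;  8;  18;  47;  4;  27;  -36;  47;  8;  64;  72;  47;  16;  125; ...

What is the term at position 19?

32

The terms cycle through 4 interleaved subsequences.
Track A is -9, 18, -36, 72, which is a geometric progression (common ratio -2).
Track B is 47, 47, 47, 47, which is the constant sequence 47.
Track C is 2, 4, 8, 16, which is powers 2^1, 2^2, 2^3, ….
Track D is 8, 27, 64, 125, which is perfect cubes starting at 2³.
Position 19 → track C, term 5 = 32.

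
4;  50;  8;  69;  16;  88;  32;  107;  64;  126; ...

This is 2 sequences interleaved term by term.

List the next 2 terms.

The terms cycle through 2 interleaved subsequences.
Track A: 4, 8, 16, 32, 64. Powers 2^2, 2^3, 2^4, ….
Track B: 50, 69, 88, 107, 126. Arithmetic, step +19.
Term 11 comes from track A (its 6th entry): 128.
The 12th slot belongs to track B; its 6th term is 145.

128, 145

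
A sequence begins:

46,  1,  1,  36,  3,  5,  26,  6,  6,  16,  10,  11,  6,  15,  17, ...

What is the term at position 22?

Split by position mod 3: positions 1, 4, 7, … form one track, and each other residue class forms its own.
Subsequence A: 46, 36, 26, 16, 6 (linear: a_n = 56 − 10·n).
Subsequence B: 1, 3, 6, 10, 15 (triangular numbers starting at T_1).
Subsequence C: 1, 5, 6, 11, 17 (a Fibonacci-like recurrence a_n = a_{n-1} + a_{n-2}).
Position 22 falls in subsequence A as its term 8, giving -24.

-24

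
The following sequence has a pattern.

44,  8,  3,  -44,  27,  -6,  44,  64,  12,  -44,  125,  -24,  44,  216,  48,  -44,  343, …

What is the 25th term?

Taking every 3rd term gives 3 separate tracks.
Track A: 44, -44, 44, -44, 44, -44. Alternating ±44.
Track B: 8, 27, 64, 125, 216, 343. Consecutive cubes n³ from n = 2.
Track C: 3, -6, 12, -24, 48. A geometric progression (common ratio -2).
The 25th slot belongs to track A; its 9th term is 44.

44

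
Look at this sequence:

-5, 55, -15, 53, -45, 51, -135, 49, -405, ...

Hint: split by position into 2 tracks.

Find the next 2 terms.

47, -1215

Split by position mod 2 into 2 tracks.
Subsequence A = -5, -15, -45, -135, -405: geometric, ×3 each step.
Subsequence B = 55, 53, 51, 49: arithmetic with common difference −2.
Position 10 → subsequence B, term 5 = 47.
Term 11 comes from subsequence A (its 6th entry): -1215.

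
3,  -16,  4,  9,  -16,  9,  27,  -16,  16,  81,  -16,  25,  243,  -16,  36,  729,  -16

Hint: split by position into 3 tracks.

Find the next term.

Read the sequence 3 terms at a time; column i is its own pattern.
Subsequence A: 3, 9, 27, 81, 243, 729. Successive powers of 3.
Subsequence B: -16, -16, -16, -16, -16, -16. Always -16.
Subsequence C: 4, 9, 16, 25, 36. Consecutive squares n² from n = 2.
Position 18 → subsequence C, term 6 = 49.

49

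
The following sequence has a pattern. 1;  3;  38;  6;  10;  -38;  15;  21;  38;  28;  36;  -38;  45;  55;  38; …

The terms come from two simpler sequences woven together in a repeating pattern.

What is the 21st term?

The slot pattern repeats as AAB (period 3), so there are 2 interleaved tracks.
Stream A: 1, 3, 6, 10, 15, 21, 28, 36, 45, 55. Triangular numbers starting at T_1.
Stream B: 38, -38, 38, -38, 38. Oscillating between 38 and -38.
Position 21 → stream B, term 7 = 38.

38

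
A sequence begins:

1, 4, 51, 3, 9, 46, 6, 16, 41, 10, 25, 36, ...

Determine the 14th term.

Read the sequence 3 terms at a time; column i is its own pattern.
Subsequence A = 1, 3, 6, 10: the triangular numbers T_1, T_2, ….
Subsequence B = 4, 9, 16, 25: the squares 2², 3², 4², ….
Subsequence C = 51, 46, 41, 36: linear: a_n = 56 − 5·n.
The 14th slot belongs to subsequence B; its 5th term is 36.

36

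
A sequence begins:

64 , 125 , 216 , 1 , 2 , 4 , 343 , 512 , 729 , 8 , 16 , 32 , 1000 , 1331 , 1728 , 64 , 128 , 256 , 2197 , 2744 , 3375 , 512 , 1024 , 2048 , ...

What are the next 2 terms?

Positions follow the repeating pattern AAABBB; grouping by letter gives 2 tracks.
Track A = 64, 125, 216, 343, 512, 729, 1000, 1331, 1728, 2197, 2744, 3375: the cubes 4³, 5³, 6³, ….
Track B = 1, 2, 4, 8, 16, 32, 64, 128, 256, 512, 1024, 2048: geometric with ratio 2.
Term 25 comes from track A (its 13th entry): 4096.
The 26th slot belongs to track A; its 14th term is 4913.

4096, 4913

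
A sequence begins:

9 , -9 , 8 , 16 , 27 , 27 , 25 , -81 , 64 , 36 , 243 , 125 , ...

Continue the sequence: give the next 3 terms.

49, -729, 216

The terms cycle through 3 interleaved subsequences.
Stream A is 9, 16, 25, 36, which is consecutive squares n² from n = 3.
Stream B is -9, 27, -81, 243, which is geometric with ratio -3.
Stream C is 8, 27, 64, 125, which is consecutive cubes n³ from n = 2.
Term 13 comes from stream A (its 5th entry): 49.
Term 14 comes from stream B (its 5th entry): -729.
Position 15 falls in stream C as its term 5, giving 216.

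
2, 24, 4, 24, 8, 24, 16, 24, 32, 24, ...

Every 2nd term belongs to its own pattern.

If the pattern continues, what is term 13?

128

Split by position mod 2 into 2 tracks.
Stream A: 2, 4, 8, 16, 32 (successive powers of 2).
Stream B: 24, 24, 24, 24, 24 (the constant sequence 24).
Term 13 comes from stream A (its 7th entry): 128.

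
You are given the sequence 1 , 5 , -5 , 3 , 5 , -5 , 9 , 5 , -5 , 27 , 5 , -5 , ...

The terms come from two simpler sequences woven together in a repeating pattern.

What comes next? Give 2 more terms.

81, 5

Reading positions in blocks of 3 reveals the pattern ABB — 2 tracks woven together.
Stream A = 1, 3, 9, 27: successive powers of 3.
Stream B = 5, -5, 5, -5, 5, -5, 5, -5: oscillating between 5 and -5.
Position 13 falls in stream A as its term 5, giving 81.
Term 14 comes from stream B (its 9th entry): 5.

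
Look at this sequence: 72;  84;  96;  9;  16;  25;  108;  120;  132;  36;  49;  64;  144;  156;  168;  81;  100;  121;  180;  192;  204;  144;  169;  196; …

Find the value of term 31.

Reading positions in blocks of 6 reveals the pattern AAABBB — 2 tracks woven together.
Subsequence A: 72, 84, 96, 108, 120, 132, 144, 156, 168, 180, 192, 204. Adding 12 each time.
Subsequence B: 9, 16, 25, 36, 49, 64, 81, 100, 121, 144, 169, 196. Consecutive squares n² from n = 3.
The 31st slot belongs to subsequence A; its 16th term is 252.

252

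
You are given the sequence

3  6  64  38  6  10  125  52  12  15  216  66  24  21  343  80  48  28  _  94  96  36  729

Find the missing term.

512

Taking every 4th term gives 4 separate tracks.
Track A: 3, 6, 12, 24, 48, 96 (geometric with ratio 2).
Track B: 6, 10, 15, 21, 28, 36 (triangular numbers starting at T_3).
Track C: 64, 125, 216, 343, ?, 729 (perfect cubes starting at 4³).
Track D: 38, 52, 66, 80, 94 (arithmetic with common difference +14).
So the missing entry in track C is 512.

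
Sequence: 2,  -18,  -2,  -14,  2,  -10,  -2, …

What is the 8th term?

-6

The terms cycle through 2 interleaved subsequences.
Track A is 2, -2, 2, -2, which is alternating ±2.
Track B is -18, -14, -10, which is linear: a_n = -22 + 4·n.
Position 8 falls in track B as its term 4, giving -6.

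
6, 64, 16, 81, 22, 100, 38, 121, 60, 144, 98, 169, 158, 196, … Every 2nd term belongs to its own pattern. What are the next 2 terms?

256, 225

Split by position mod 2 into 2 tracks.
Subsequence A = 6, 16, 22, 38, 60, 98, 158: each term equals the sum of the previous two.
Subsequence B = 64, 81, 100, 121, 144, 169, 196: consecutive squares n² from n = 8.
Position 15 → subsequence A, term 8 = 256.
Position 16 falls in subsequence B as its term 8, giving 225.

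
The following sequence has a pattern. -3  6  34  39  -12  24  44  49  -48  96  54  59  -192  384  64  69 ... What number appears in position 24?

Positions follow the repeating pattern AABB; grouping by letter gives 2 tracks.
Subsequence A is -3, 6, -12, 24, -48, 96, -192, 384, which is geometric with ratio -2.
Subsequence B is 34, 39, 44, 49, 54, 59, 64, 69, which is arithmetic with common difference +5.
Position 24 → subsequence B, term 12 = 89.

89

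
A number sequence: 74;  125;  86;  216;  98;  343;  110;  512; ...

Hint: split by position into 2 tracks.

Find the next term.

Odd-indexed and even-indexed terms follow separate rules.
Stream A: 74, 86, 98, 110 (arithmetic with common difference +12).
Stream B: 125, 216, 343, 512 (consecutive cubes n³ from n = 5).
The 9th slot belongs to stream A; its 5th term is 122.

122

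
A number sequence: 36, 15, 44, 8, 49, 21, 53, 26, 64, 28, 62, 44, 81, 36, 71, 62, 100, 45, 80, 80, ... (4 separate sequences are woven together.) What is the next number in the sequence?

Split by position mod 4 into 4 tracks.
Subsequence A is 36, 49, 64, 81, 100, which is the squares 6², 7², 8², ….
Subsequence B is 15, 21, 28, 36, 45, which is triangular numbers n(n+1)/2 for n = 5, 6, ….
Subsequence C is 44, 53, 62, 71, 80, which is arithmetic, step +9.
Subsequence D is 8, 26, 44, 62, 80, which is arithmetic, step +18.
The 21st slot belongs to subsequence A; its 6th term is 121.

121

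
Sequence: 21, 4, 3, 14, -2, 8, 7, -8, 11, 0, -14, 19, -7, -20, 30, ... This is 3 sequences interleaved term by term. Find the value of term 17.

Split by position mod 3: positions 1, 4, 7, … form one track, and each other residue class forms its own.
Track A is 21, 14, 7, 0, -7, which is arithmetic with common difference −7.
Track B is 4, -2, -8, -14, -20, which is arithmetic, step −6.
Track C is 3, 8, 11, 19, 30, which is Fibonacci-style (each term is the sum of the two before it).
Position 17 → track B, term 6 = -26.

-26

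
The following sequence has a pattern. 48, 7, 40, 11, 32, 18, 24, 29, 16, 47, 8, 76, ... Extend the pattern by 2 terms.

0, 123

Positions 1, 3, 5, … form one subsequence and positions 2, 4, 6, … form another.
Stream A: 48, 40, 32, 24, 16, 8 — linear: a_n = 56 − 8·n.
Stream B: 7, 11, 18, 29, 47, 76 — a Fibonacci-like recurrence a_n = a_{n-1} + a_{n-2}.
The 13th slot belongs to stream A; its 7th term is 0.
Term 14 comes from stream B (its 7th entry): 123.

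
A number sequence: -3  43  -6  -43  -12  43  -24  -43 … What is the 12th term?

Taking every 2nd term gives 2 separate tracks.
Subsequence A = -3, -6, -12, -24: multiplying by 2 each time.
Subsequence B = 43, -43, 43, -43: oscillating between 43 and -43.
The 12th slot belongs to subsequence B; its 6th term is -43.

-43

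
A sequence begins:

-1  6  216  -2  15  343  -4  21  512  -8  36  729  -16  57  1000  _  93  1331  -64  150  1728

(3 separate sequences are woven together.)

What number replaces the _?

The terms cycle through 3 interleaved subsequences.
Track A is -1, -2, -4, -8, -16, ?, -64, which is geometric, ×2 each step.
Track B is 6, 15, 21, 36, 57, 93, 150, which is Fibonacci-style (each term is the sum of the two before it).
Track C is 216, 343, 512, 729, 1000, 1331, 1728, which is consecutive cubes n³ from n = 6.
Filling track A at index 6 by its rule yields -32.

-32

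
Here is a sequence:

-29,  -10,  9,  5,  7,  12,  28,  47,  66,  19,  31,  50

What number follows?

The slot pattern repeats as AAABBB (period 6), so there are 2 interleaved tracks.
Stream A: -29, -10, 9, 28, 47, 66 (adding 19 each time).
Stream B: 5, 7, 12, 19, 31, 50 (Fibonacci-style (each term is the sum of the two before it)).
Position 13 → stream A, term 7 = 85.

85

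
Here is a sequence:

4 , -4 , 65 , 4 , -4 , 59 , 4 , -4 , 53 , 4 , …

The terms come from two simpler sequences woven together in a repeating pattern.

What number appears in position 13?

Positions follow the repeating pattern AAB; grouping by letter gives 2 tracks.
Track A: 4, -4, 4, -4, 4, -4, 4 (the oscillation 4·(−1)^(n+1)).
Track B: 65, 59, 53 (subtracting 6 each time).
Term 13 comes from track A (its 9th entry): 4.

4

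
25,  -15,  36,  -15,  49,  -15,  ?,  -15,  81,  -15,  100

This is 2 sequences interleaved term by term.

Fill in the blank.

Split by position mod 2 into 2 tracks.
Stream A is 25, 36, 49, ?, 81, 100, which is perfect squares starting at 5².
Stream B is -15, -15, -15, -15, -15, which is always -15.
So the missing entry in stream A is 64.

64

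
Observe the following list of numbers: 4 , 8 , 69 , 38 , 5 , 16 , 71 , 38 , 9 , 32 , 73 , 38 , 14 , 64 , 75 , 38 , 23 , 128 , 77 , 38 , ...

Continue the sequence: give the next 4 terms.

37, 256, 79, 38

Read the sequence 4 terms at a time; column i is its own pattern.
Stream A: 4, 5, 9, 14, 23. A Fibonacci-like recurrence a_n = a_{n-1} + a_{n-2}.
Stream B: 8, 16, 32, 64, 128. Powers of 2.
Stream C: 69, 71, 73, 75, 77. Adding 2 each time.
Stream D: 38, 38, 38, 38, 38. Constant 38.
Position 21 → stream A, term 6 = 37.
Term 22 comes from stream B (its 6th entry): 256.
Term 23 comes from stream C (its 6th entry): 79.
Position 24 falls in stream D as its term 6, giving 38.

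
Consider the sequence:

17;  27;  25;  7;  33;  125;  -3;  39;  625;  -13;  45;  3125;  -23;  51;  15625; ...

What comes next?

-33

Split by position mod 3 into 3 tracks.
Stream A: 17, 7, -3, -13, -23. Subtracting 10 each time.
Stream B: 27, 33, 39, 45, 51. Linear: a_n = 21 + 6·n.
Stream C: 25, 125, 625, 3125, 15625. Successive powers of 5.
The 16th slot belongs to stream A; its 6th term is -33.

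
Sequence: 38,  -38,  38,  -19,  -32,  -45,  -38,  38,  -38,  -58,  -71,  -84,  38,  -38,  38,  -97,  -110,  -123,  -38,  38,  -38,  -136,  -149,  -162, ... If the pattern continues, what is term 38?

Positions follow the repeating pattern AAABBB; grouping by letter gives 2 tracks.
Track A: 38, -38, 38, -38, 38, -38, 38, -38, 38, -38, 38, -38. Oscillating between 38 and -38.
Track B: -19, -32, -45, -58, -71, -84, -97, -110, -123, -136, -149, -162. Arithmetic with common difference −13.
Position 38 → track A, term 20 = -38.

-38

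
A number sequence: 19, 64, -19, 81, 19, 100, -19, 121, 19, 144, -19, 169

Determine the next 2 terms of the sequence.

Positions 1, 3, 5, … form one subsequence and positions 2, 4, 6, … form another.
Track A: 19, -19, 19, -19, 19, -19. Alternating ±19.
Track B: 64, 81, 100, 121, 144, 169. Perfect squares starting at 8².
The 13th slot belongs to track A; its 7th term is 19.
Term 14 comes from track B (its 7th entry): 196.

19, 196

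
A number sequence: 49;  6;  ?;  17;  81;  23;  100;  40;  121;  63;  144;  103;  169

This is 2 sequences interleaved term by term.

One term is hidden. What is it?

Split by position mod 2 into 2 tracks.
Stream A is 49, ?, 81, 100, 121, 144, 169, which is the squares 7², 8², 9², ….
Stream B is 6, 17, 23, 40, 63, 103, which is a Fibonacci-like recurrence a_n = a_{n-1} + a_{n-2}.
The gap is stream A's term 2; the rule gives 64.

64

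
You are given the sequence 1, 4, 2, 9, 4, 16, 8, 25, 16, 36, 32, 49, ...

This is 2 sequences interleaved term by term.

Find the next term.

64

Odd-indexed and even-indexed terms follow separate rules.
Track A = 1, 2, 4, 8, 16, 32: multiplying by 2 each time.
Track B = 4, 9, 16, 25, 36, 49: perfect squares starting at 2².
Position 13 falls in track A as its term 7, giving 64.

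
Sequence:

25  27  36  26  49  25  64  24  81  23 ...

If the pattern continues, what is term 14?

21

The terms cycle through 2 interleaved subsequences.
Subsequence A: 25, 36, 49, 64, 81 — consecutive squares n² from n = 5.
Subsequence B: 27, 26, 25, 24, 23 — arithmetic, step −1.
Position 14 → subsequence B, term 7 = 21.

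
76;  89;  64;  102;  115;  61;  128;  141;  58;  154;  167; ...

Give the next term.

55

Reading positions in blocks of 3 reveals the pattern AAB — 2 tracks woven together.
Track A is 76, 89, 102, 115, 128, 141, 154, 167, which is adding 13 each time.
Track B is 64, 61, 58, which is subtracting 3 each time.
The 12th slot belongs to track B; its 4th term is 55.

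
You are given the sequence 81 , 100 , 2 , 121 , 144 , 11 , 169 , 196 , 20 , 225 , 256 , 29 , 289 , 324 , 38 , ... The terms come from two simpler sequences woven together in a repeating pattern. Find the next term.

361

Positions follow the repeating pattern AAB; grouping by letter gives 2 tracks.
Track A is 81, 100, 121, 144, 169, 196, 225, 256, 289, 324, which is consecutive squares n² from n = 9.
Track B is 2, 11, 20, 29, 38, which is arithmetic, step +9.
The 16th slot belongs to track A; its 11th term is 361.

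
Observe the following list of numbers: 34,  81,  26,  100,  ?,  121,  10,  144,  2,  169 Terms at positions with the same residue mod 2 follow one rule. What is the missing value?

18

Split by position mod 2 into 2 tracks.
Stream A: 34, 26, ?, 10, 2 (arithmetic, step −8).
Stream B: 81, 100, 121, 144, 169 (consecutive squares n² from n = 9).
So the missing entry in stream A is 18.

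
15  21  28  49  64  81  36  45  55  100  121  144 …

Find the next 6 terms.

Positions follow the repeating pattern AAABBB; grouping by letter gives 2 tracks.
Track A: 15, 21, 28, 36, 45, 55 (the triangular numbers T_5, T_6, …).
Track B: 49, 64, 81, 100, 121, 144 (perfect squares starting at 7²).
Position 13 → track A, term 7 = 66.
The 14th slot belongs to track A; its 8th term is 78.
The 15th slot belongs to track A; its 9th term is 91.
Term 16 comes from track B (its 7th entry): 169.
Term 17 comes from track B (its 8th entry): 196.
Term 18 comes from track B (its 9th entry): 225.

66, 78, 91, 169, 196, 225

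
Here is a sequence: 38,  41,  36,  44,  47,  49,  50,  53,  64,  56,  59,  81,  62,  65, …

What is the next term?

Reading positions in blocks of 3 reveals the pattern AAB — 2 tracks woven together.
Stream A: 38, 41, 44, 47, 50, 53, 56, 59, 62, 65 — arithmetic with common difference +3.
Stream B: 36, 49, 64, 81 — perfect squares starting at 6².
The 15th slot belongs to stream B; its 5th term is 100.

100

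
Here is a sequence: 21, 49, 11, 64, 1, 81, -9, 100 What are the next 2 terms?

Split by position mod 2 into 2 tracks.
Subsequence A: 21, 11, 1, -9 (linear: a_n = 31 − 10·n).
Subsequence B: 49, 64, 81, 100 (the squares 7², 8², 9², …).
Term 9 comes from subsequence A (its 5th entry): -19.
Position 10 falls in subsequence B as its term 5, giving 121.

-19, 121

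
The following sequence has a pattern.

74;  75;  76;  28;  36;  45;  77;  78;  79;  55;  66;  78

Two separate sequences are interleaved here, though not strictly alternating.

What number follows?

80

Reading positions in blocks of 6 reveals the pattern AAABBB — 2 tracks woven together.
Stream A: 74, 75, 76, 77, 78, 79. Adding 1 each time.
Stream B: 28, 36, 45, 55, 66, 78. Triangular numbers n(n+1)/2 for n = 7, 8, ….
Position 13 → stream A, term 7 = 80.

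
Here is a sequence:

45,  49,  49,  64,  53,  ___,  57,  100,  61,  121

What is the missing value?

Split by position mod 2 into 2 tracks.
Track A: 45, 49, 53, 57, 61 (arithmetic, step +4).
Track B: 49, 64, ?, 100, 121 (the squares 7², 8², 9², …).
So the missing entry in track B is 81.

81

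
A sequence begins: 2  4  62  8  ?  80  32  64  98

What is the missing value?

Positions follow the repeating pattern AAB; grouping by letter gives 2 tracks.
Track A: 2, 4, 8, ?, 32, 64 — successive powers of 2.
Track B: 62, 80, 98 — arithmetic, step +18.
Filling track A at index 4 by its rule yields 16.

16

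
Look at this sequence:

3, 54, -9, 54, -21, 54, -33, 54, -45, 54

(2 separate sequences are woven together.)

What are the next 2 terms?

-57, 54

Taking every 2nd term gives 2 separate tracks.
Stream A = 3, -9, -21, -33, -45: arithmetic with common difference −12.
Stream B = 54, 54, 54, 54, 54: constant 54.
Position 11 → stream A, term 6 = -57.
The 12th slot belongs to stream B; its 6th term is 54.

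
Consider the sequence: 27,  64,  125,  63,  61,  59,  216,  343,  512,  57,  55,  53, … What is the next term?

Reading positions in blocks of 6 reveals the pattern AAABBB — 2 tracks woven together.
Track A: 27, 64, 125, 216, 343, 512 (consecutive cubes n³ from n = 3).
Track B: 63, 61, 59, 57, 55, 53 (subtracting 2 each time).
Term 13 comes from track A (its 7th entry): 729.

729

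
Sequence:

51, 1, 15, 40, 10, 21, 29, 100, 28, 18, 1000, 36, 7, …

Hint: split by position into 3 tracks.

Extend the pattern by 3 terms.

10000, 45, -4

Taking every 3rd term gives 3 separate tracks.
Stream A: 51, 40, 29, 18, 7. Subtracting 11 each time.
Stream B: 1, 10, 100, 1000. Powers 10^0, 10^1, 10^2, ….
Stream C: 15, 21, 28, 36. The triangular numbers T_5, T_6, ….
Position 14 falls in stream B as its term 5, giving 10000.
The 15th slot belongs to stream C; its 5th term is 45.
The 16th slot belongs to stream A; its 6th term is -4.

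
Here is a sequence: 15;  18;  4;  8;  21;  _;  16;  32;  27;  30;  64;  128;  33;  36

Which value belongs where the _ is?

Positions follow the repeating pattern AABB; grouping by letter gives 2 tracks.
Track A: 15, 18, 21, ?, 27, 30, 33, 36. Arithmetic, step +3.
Track B: 4, 8, 16, 32, 64, 128. Powers of 2.
The gap is track A's term 4; the rule gives 24.

24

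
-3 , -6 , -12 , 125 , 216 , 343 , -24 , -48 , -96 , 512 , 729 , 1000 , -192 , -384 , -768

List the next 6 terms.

Positions follow the repeating pattern AAABBB; grouping by letter gives 2 tracks.
Track A: -3, -6, -12, -24, -48, -96, -192, -384, -768. A geometric progression (common ratio 2).
Track B: 125, 216, 343, 512, 729, 1000. Perfect cubes starting at 5³.
The 16th slot belongs to track B; its 7th term is 1331.
Term 17 comes from track B (its 8th entry): 1728.
The 18th slot belongs to track B; its 9th term is 2197.
Position 19 falls in track A as its term 10, giving -1536.
Position 20 → track A, term 11 = -3072.
The 21st slot belongs to track A; its 12th term is -6144.

1331, 1728, 2197, -1536, -3072, -6144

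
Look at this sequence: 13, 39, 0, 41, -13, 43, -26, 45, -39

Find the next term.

47

The terms cycle through 2 interleaved subsequences.
Track A is 13, 0, -13, -26, -39, which is arithmetic with common difference −13.
Track B is 39, 41, 43, 45, which is linear: a_n = 37 + 2·n.
The 10th slot belongs to track B; its 5th term is 47.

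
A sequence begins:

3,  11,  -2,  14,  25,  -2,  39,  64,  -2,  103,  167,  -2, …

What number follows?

The slot pattern repeats as AAB (period 3), so there are 2 interleaved tracks.
Track A: 3, 11, 14, 25, 39, 64, 103, 167 (a Fibonacci-like recurrence a_n = a_{n-1} + a_{n-2}).
Track B: -2, -2, -2, -2 (constant -2).
Position 13 → track A, term 9 = 270.

270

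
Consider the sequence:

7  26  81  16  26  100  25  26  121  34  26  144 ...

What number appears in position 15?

169

The terms cycle through 3 interleaved subsequences.
Stream A: 7, 16, 25, 34 (arithmetic with common difference +9).
Stream B: 26, 26, 26, 26 (constant 26).
Stream C: 81, 100, 121, 144 (consecutive squares n² from n = 9).
The 15th slot belongs to stream C; its 5th term is 169.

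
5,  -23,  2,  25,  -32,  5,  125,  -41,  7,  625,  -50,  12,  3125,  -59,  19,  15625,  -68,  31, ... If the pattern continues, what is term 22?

390625

Read the sequence 3 terms at a time; column i is its own pattern.
Stream A is 5, 25, 125, 625, 3125, 15625, which is a geometric progression (common ratio 5).
Stream B is -23, -32, -41, -50, -59, -68, which is arithmetic, step −9.
Stream C is 2, 5, 7, 12, 19, 31, which is each term equals the sum of the previous two.
The 22nd slot belongs to stream A; its 8th term is 390625.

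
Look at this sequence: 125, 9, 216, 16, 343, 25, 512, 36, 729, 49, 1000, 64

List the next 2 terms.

1331, 81

Taking every 2nd term gives 2 separate tracks.
Track A: 125, 216, 343, 512, 729, 1000 — the cubes 5³, 6³, 7³, ….
Track B: 9, 16, 25, 36, 49, 64 — consecutive squares n² from n = 3.
Position 13 falls in track A as its term 7, giving 1331.
Position 14 → track B, term 7 = 81.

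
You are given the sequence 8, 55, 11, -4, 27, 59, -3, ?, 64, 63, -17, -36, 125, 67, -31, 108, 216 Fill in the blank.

Taking every 4th term gives 4 separate tracks.
Track A is 8, 27, 64, 125, 216, which is consecutive cubes n³ from n = 2.
Track B is 55, 59, 63, 67, which is linear: a_n = 51 + 4·n.
Track C is 11, -3, -17, -31, which is linear: a_n = 25 − 14·n.
Track D is -4, ?, -36, 108, which is geometric with ratio -3.
Track D's pattern makes the blank 12.

12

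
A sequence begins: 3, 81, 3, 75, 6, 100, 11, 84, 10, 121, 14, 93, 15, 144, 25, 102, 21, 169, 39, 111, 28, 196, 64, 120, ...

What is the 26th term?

225

Split by position mod 4: positions 1, 5, 9, … form one track, and each other residue class forms its own.
Subsequence A = 3, 6, 10, 15, 21, 28: the triangular numbers T_2, T_3, ….
Subsequence B = 81, 100, 121, 144, 169, 196: perfect squares starting at 9².
Subsequence C = 3, 11, 14, 25, 39, 64: each term equals the sum of the previous two.
Subsequence D = 75, 84, 93, 102, 111, 120: arithmetic with common difference +9.
Position 26 falls in subsequence B as its term 7, giving 225.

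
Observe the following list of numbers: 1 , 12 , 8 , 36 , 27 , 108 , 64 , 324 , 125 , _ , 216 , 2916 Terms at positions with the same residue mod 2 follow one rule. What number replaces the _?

Split by position mod 2 into 2 tracks.
Stream A = 1, 8, 27, 64, 125, 216: perfect cubes starting at 1³.
Stream B = 12, 36, 108, 324, ?, 2916: multiplying by 3 each time.
Stream B's pattern makes the blank 972.

972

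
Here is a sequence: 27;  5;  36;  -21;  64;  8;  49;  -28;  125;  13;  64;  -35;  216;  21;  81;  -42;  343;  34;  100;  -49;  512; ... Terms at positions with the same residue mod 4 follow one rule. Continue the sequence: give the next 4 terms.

55, 121, -56, 729

Read the sequence 4 terms at a time; column i is its own pattern.
Subsequence A = 27, 64, 125, 216, 343, 512: consecutive cubes n³ from n = 3.
Subsequence B = 5, 8, 13, 21, 34: each term equals the sum of the previous two.
Subsequence C = 36, 49, 64, 81, 100: the squares 6², 7², 8², ….
Subsequence D = -21, -28, -35, -42, -49: subtracting 7 each time.
Term 22 comes from subsequence B (its 6th entry): 55.
Position 23 falls in subsequence C as its term 6, giving 121.
The 24th slot belongs to subsequence D; its 6th term is -56.
Position 25 falls in subsequence A as its term 7, giving 729.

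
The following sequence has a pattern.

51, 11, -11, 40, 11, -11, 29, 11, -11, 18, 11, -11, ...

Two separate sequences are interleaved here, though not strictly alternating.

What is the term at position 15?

Positions follow the repeating pattern ABB; grouping by letter gives 2 tracks.
Track A is 51, 40, 29, 18, which is subtracting 11 each time.
Track B is 11, -11, 11, -11, 11, -11, 11, -11, which is alternating ±11.
Position 15 falls in track B as its term 10, giving -11.

-11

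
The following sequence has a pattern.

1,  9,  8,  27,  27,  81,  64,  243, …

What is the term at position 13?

Split by position mod 2 into 2 tracks.
Subsequence A: 1, 8, 27, 64 — perfect cubes starting at 1³.
Subsequence B: 9, 27, 81, 243 — successive powers of 3.
Term 13 comes from subsequence A (its 7th entry): 343.

343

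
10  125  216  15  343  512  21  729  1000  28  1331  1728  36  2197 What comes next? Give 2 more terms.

Reading positions in blocks of 3 reveals the pattern ABB — 2 tracks woven together.
Subsequence A: 10, 15, 21, 28, 36 — triangular numbers starting at T_4.
Subsequence B: 125, 216, 343, 512, 729, 1000, 1331, 1728, 2197 — perfect cubes starting at 5³.
Position 15 → subsequence B, term 10 = 2744.
Term 16 comes from subsequence A (its 6th entry): 45.

2744, 45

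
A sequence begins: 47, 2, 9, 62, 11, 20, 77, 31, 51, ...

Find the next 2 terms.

The slot pattern repeats as ABB (period 3), so there are 2 interleaved tracks.
Stream A: 47, 62, 77 (arithmetic, step +15).
Stream B: 2, 9, 11, 20, 31, 51 (Fibonacci-style (each term is the sum of the two before it)).
Term 10 comes from stream A (its 4th entry): 92.
The 11th slot belongs to stream B; its 7th term is 82.

92, 82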